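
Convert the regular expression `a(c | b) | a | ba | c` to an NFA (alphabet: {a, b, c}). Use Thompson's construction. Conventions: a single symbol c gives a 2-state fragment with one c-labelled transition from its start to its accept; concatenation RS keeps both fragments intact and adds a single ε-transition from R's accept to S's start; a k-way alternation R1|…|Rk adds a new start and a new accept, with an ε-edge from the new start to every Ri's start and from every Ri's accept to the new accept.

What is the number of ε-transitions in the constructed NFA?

Per subexpression:
Each of the 7 symbol leaves contributes 0 ε-transitions.
  c | b → 4 ε-transitions
  a(c | b) → 5 ε-transitions
  ba → 1 ε-transition
  a(c | b) | a | ba | c → 14 ε-transitions

14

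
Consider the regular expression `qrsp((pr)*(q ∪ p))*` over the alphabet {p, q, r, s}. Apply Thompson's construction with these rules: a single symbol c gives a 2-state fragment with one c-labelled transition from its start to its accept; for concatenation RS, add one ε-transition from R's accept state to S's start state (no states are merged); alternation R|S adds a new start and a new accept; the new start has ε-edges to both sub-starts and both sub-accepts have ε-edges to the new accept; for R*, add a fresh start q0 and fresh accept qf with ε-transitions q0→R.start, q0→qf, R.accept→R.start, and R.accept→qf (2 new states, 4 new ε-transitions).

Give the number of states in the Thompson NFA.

Per subexpression:
Each of the 8 symbol leaves contributes a 2-state fragment.
  pr = 4 states
  (pr)* = 6 states
  q ∪ p = 6 states
  (pr)*(q ∪ p) = 12 states
  ((pr)*(q ∪ p))* = 14 states
  qrsp((pr)*(q ∪ p))* = 22 states

22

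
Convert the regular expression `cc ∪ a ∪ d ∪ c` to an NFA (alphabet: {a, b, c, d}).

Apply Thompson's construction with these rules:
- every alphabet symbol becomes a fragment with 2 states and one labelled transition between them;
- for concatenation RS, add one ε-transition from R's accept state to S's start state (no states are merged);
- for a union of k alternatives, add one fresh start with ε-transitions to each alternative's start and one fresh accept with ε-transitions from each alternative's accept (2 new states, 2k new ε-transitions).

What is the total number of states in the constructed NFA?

12

Bottom-up over the parse tree:
Each of the 5 symbol leaves contributes a 2-state fragment.
  cc : 4 states
  cc ∪ a ∪ d ∪ c : 12 states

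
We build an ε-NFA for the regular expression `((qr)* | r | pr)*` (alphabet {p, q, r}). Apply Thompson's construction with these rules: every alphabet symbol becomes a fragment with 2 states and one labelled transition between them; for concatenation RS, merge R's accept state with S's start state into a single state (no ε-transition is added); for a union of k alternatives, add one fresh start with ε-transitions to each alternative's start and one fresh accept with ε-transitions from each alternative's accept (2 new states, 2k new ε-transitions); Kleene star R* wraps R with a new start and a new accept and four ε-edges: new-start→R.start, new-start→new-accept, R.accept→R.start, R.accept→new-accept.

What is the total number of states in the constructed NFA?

14

Recursing over subexpressions:
Each of the 5 symbol leaves contributes a 2-state fragment.
  qr = 3 states
  (qr)* = 5 states
  pr = 3 states
  (qr)* | r | pr = 12 states
  ((qr)* | r | pr)* = 14 states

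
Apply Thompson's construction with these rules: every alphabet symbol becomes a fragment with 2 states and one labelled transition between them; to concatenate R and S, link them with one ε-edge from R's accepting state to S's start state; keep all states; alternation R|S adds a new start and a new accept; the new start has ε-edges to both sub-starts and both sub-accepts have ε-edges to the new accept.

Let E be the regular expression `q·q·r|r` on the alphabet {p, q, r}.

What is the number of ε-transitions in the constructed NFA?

Recursing over subexpressions:
Each of the 4 symbol leaves contributes 0 ε-transitions.
  q·q·r — 2 ε-transitions
  q·q·r|r — 6 ε-transitions

6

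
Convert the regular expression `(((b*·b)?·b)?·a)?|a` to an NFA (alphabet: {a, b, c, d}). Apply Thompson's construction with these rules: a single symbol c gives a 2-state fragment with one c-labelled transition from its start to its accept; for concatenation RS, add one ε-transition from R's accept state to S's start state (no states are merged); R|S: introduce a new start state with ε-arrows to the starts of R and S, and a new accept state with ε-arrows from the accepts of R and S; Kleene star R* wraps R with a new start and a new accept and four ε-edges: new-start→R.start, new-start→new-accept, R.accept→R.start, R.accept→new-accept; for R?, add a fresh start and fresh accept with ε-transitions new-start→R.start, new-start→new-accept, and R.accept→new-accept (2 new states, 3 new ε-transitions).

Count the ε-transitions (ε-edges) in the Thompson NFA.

20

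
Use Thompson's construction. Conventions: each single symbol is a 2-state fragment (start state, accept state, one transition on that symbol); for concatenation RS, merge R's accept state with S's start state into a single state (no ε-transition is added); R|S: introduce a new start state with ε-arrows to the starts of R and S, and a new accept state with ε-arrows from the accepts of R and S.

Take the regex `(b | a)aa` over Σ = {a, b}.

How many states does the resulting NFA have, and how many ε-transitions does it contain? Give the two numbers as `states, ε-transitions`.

Bottom-up over the parse tree:
Each of the 4 symbol leaves contributes 2 states and 0 ε-transitions.
  b | a → 6 states, 4 ε-transitions
  (b | a)aa → 8 states, 4 ε-transitions

8, 4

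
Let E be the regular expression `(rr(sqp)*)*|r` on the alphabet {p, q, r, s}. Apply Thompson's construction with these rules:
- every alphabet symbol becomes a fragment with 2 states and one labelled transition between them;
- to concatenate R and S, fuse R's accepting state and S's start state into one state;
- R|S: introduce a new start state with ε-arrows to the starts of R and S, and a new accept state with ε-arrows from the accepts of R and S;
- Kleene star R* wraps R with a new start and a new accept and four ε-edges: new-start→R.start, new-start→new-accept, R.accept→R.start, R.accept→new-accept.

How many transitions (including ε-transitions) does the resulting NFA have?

By structural recursion:
Each of the 6 symbol leaves contributes 1 transition (1 symbol, 0 ε).
  sqp — 3 transitions (3 symbol, 0 ε)
  (sqp)* — 7 transitions (3 symbol, 4 ε)
  rr(sqp)* — 9 transitions (5 symbol, 4 ε)
  (rr(sqp)*)* — 13 transitions (5 symbol, 8 ε)
  (rr(sqp)*)*|r — 18 transitions (6 symbol, 12 ε)

18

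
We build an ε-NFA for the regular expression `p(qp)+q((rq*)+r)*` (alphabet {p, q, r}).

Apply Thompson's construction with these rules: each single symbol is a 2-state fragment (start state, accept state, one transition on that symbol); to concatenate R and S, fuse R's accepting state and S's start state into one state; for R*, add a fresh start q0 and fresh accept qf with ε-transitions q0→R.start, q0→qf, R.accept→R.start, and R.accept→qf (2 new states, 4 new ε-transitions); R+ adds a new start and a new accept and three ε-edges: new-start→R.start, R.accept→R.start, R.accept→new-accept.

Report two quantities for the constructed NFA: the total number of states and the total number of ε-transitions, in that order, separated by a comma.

Recursing over subexpressions:
Each of the 7 symbol leaves contributes 2 states and 0 ε-transitions.
  qp = 3 states, 0 ε-transitions
  (qp)+ = 5 states, 3 ε-transitions
  q* = 4 states, 4 ε-transitions
  rq* = 5 states, 4 ε-transitions
  (rq*)+ = 7 states, 7 ε-transitions
  (rq*)+r = 8 states, 7 ε-transitions
  ((rq*)+r)* = 10 states, 11 ε-transitions
  p(qp)+q((rq*)+r)* = 16 states, 14 ε-transitions

16, 14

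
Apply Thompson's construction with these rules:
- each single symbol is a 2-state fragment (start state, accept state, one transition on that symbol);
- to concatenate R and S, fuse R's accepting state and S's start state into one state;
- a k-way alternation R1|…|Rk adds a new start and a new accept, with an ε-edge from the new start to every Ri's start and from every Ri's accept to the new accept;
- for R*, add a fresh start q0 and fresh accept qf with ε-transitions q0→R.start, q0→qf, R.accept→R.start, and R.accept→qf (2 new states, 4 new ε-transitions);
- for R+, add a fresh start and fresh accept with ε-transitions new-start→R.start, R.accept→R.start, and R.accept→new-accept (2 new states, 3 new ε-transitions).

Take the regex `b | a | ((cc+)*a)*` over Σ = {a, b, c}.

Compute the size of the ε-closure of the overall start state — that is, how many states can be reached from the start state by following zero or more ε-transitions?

9

Let C(F) = |ε-closure(F.start)| within fragment F, and note whether F accepts ε. Symbol fragments have C = 1 and do not accept ε. Then:
  c+ — new start ε-reaches only the body's start; the new accept needs a symbol first: |closure| = 1 + 1 = 2
  cc+ — |closure| equals the left operand's closure size = 1 (its accept is not ε-reachable, so the closure stops there)
  (cc+)* — new start has ε-edges to the inner start and to the new accept, so |closure| = 2 + 1 = 3
  (cc+)*a — the left operand accepts ε, so the closure extends into the next operand (the shared merged state is already counted); |closure| = 3 + (1−1) = 3
  ((cc+)*a)* — new start has ε-edges to the inner start and to the new accept, so |closure| = 2 + 3 = 5
  b | a | ((cc+)*a)* — new start ε-reaches every alternative's start; at least one alternative accepts ε, so the union's new accept is reached too: |closure| = 1 + 1 + 1 + 5 + 1 = 9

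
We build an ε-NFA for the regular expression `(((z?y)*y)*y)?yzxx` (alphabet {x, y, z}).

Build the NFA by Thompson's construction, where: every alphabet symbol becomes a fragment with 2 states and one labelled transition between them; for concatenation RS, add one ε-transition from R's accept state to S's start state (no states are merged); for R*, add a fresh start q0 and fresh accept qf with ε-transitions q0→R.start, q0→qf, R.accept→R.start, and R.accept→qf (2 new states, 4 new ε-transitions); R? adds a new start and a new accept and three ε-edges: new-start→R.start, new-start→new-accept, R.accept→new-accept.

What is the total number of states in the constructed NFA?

By structural recursion:
Each of the 8 symbol leaves contributes a 2-state fragment.
  z? = 4 states
  z?y = 6 states
  (z?y)* = 8 states
  (z?y)*y = 10 states
  ((z?y)*y)* = 12 states
  ((z?y)*y)*y = 14 states
  (((z?y)*y)*y)? = 16 states
  (((z?y)*y)*y)?yzxx = 24 states

24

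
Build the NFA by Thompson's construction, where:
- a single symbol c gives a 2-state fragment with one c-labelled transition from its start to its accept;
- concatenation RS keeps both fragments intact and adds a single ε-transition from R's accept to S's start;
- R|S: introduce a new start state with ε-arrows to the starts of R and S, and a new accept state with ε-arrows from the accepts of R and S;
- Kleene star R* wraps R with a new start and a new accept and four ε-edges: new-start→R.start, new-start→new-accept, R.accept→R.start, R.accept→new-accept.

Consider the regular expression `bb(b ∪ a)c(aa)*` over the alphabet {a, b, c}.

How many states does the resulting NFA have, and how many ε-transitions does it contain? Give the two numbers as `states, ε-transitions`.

Building bottom-up:
Each of the 7 symbol leaves contributes 2 states and 0 ε-transitions.
  b ∪ a = 6 states, 4 ε-transitions
  aa = 4 states, 1 ε-transition
  (aa)* = 6 states, 5 ε-transitions
  bb(b ∪ a)c(aa)* = 18 states, 13 ε-transitions

18, 13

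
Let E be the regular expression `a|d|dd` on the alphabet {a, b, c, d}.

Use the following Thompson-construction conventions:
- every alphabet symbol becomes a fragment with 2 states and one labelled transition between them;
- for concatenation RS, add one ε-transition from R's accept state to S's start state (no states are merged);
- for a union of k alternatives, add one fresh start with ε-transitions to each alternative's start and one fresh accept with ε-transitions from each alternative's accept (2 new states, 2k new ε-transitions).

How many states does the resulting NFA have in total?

Building bottom-up:
Each of the 4 symbol leaves contributes a 2-state fragment.
  dd = 4 states
  a|d|dd = 10 states

10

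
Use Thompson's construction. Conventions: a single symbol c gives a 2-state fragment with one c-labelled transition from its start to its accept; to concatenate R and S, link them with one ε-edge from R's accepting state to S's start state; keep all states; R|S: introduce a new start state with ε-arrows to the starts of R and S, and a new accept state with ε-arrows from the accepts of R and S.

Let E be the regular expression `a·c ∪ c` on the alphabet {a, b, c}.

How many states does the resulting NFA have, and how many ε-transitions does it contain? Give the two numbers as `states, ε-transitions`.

Bottom-up over the parse tree:
Each of the 3 symbol leaves contributes 2 states and 0 ε-transitions.
  a·c : 4 states, 1 ε-transition
  a·c ∪ c : 8 states, 5 ε-transitions

8, 5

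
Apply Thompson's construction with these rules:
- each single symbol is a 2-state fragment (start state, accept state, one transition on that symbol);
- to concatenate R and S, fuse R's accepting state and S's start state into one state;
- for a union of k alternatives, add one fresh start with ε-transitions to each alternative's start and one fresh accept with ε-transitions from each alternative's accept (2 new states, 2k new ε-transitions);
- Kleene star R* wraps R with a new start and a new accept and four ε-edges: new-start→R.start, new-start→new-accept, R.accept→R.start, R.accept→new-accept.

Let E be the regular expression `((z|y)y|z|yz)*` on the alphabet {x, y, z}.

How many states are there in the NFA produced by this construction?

16

Bottom-up over the parse tree:
Each of the 6 symbol leaves contributes a 2-state fragment.
  z|y : 6 states
  (z|y)y : 7 states
  yz : 3 states
  (z|y)y|z|yz : 14 states
  ((z|y)y|z|yz)* : 16 states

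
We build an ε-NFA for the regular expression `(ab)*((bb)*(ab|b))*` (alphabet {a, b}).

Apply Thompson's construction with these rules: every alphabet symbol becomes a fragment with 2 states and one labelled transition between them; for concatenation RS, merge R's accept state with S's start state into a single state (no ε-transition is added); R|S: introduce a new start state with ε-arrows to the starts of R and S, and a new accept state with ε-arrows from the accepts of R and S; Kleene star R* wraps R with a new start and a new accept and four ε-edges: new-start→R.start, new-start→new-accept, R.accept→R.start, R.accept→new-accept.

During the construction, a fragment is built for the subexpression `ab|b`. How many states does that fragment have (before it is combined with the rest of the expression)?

Fragment for `ab|b`:
Each of the 3 symbol leaves contributes a 2-state fragment.
  ab = 3 states
  ab|b = 7 states

7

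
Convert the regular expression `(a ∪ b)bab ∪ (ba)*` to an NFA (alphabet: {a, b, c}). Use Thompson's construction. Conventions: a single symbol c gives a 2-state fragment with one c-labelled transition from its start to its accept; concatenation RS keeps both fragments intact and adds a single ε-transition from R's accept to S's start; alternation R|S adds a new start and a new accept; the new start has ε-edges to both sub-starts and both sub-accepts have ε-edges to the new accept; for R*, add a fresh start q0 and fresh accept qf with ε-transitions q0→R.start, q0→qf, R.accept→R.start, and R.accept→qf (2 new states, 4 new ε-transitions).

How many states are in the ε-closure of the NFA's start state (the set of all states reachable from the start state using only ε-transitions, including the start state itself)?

8

Compute the ε-closure size of each fragment's start state recursively; a symbol fragment's start has no outgoing ε-edge, so its closure is just itself (size 1).
  a ∪ b : C = 1 + 1 + 1 = 3 (the new accept is not ε-reachable since no branch accepts ε)
  (a ∪ b)bab : C equals the left operand's closure size = 3 (its accept is not ε-reachable, so the closure stops there)
  ba : C equals the left operand's closure size = 1 (its accept is not ε-reachable, so the closure stops there)
  (ba)* : C = 1 (new start) + 1 (body) + 1 (new accept) = 3
  (a ∪ b)bab ∪ (ba)* : new start ε-reaches every alternative's start; at least one alternative accepts ε, so the union's new accept is reached too: C = 1 + 3 + 3 + 1 = 8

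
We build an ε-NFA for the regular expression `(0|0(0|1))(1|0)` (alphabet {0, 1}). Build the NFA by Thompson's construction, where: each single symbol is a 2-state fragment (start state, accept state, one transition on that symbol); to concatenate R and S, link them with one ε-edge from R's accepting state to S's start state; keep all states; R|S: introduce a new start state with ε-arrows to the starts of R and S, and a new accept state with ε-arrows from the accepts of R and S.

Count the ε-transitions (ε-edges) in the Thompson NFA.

14

Building bottom-up:
Each of the 6 symbol leaves contributes 0 ε-transitions.
  0|1 → 4 ε-transitions
  0(0|1) → 5 ε-transitions
  0|0(0|1) → 9 ε-transitions
  1|0 → 4 ε-transitions
  (0|0(0|1))(1|0) → 14 ε-transitions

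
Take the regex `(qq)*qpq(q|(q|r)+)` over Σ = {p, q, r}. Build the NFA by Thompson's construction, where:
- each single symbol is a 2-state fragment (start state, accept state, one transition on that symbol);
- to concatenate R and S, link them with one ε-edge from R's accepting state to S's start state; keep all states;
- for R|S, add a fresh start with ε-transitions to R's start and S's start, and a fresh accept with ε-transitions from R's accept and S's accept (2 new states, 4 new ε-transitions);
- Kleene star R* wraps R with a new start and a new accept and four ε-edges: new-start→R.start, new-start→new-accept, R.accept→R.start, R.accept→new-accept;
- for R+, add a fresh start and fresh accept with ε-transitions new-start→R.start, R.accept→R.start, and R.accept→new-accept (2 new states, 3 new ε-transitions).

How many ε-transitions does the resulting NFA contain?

20

Per subexpression:
Each of the 8 symbol leaves contributes 0 ε-transitions.
  qq — 1 ε-transition
  (qq)* — 5 ε-transitions
  q|r — 4 ε-transitions
  (q|r)+ — 7 ε-transitions
  q|(q|r)+ — 11 ε-transitions
  (qq)*qpq(q|(q|r)+) — 20 ε-transitions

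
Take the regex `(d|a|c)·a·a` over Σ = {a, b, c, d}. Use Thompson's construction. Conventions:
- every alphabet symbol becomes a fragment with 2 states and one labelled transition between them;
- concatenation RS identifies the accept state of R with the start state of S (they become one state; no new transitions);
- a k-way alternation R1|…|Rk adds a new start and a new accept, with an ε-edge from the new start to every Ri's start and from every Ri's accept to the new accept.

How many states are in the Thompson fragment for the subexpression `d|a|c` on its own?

8

Fragment for `d|a|c`:
Each of the 3 symbol leaves contributes a 2-state fragment.
  d|a|c — 8 states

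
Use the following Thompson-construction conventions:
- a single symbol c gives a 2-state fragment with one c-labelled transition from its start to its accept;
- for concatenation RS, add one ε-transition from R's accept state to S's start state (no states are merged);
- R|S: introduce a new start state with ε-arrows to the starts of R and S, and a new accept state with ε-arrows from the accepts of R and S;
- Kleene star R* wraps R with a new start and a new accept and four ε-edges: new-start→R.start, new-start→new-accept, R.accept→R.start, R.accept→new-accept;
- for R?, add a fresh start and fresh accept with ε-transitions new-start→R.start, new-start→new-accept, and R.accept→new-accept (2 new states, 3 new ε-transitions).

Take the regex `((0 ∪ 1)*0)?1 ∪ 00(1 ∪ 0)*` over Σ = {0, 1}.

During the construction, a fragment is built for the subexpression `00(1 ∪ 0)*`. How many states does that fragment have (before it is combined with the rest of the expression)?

12

Fragment for `00(1 ∪ 0)*`:
Each of the 4 symbol leaves contributes a 2-state fragment.
  1 ∪ 0 → 6 states
  (1 ∪ 0)* → 8 states
  00(1 ∪ 0)* → 12 states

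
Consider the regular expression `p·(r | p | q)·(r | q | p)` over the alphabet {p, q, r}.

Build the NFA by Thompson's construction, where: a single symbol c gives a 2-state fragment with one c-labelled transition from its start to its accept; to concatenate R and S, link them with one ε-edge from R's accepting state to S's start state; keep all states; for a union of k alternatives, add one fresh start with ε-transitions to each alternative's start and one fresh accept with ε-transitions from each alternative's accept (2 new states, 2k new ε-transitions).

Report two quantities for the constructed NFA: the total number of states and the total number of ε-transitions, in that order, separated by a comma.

Building bottom-up:
Each of the 7 symbol leaves contributes 2 states and 0 ε-transitions.
  r | p | q → 8 states, 6 ε-transitions
  r | q | p → 8 states, 6 ε-transitions
  p·(r | p | q)·(r | q | p) → 18 states, 14 ε-transitions

18, 14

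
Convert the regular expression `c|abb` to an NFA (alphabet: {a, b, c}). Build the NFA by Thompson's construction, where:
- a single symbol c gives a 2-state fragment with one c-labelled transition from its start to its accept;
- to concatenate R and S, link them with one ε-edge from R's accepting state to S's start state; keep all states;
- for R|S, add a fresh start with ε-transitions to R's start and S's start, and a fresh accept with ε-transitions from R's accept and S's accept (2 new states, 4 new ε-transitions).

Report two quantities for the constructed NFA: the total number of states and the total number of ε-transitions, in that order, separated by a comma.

10, 6

Bottom-up over the parse tree:
Each of the 4 symbol leaves contributes 2 states and 0 ε-transitions.
  abb → 6 states, 2 ε-transitions
  c|abb → 10 states, 6 ε-transitions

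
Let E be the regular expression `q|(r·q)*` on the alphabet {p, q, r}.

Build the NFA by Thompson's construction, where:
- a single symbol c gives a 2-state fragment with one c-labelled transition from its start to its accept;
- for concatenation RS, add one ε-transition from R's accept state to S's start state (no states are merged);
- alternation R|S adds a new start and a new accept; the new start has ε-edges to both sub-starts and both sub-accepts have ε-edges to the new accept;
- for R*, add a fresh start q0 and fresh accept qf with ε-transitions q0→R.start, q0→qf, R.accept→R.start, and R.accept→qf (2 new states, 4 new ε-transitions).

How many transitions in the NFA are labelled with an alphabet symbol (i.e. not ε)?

Building bottom-up:
Each of the 3 symbol leaves contributes exactly 1 symbol transition.
  r·q = 2 symbol transitions
  (r·q)* = 2 symbol transitions
  q|(r·q)* = 3 symbol transitions

3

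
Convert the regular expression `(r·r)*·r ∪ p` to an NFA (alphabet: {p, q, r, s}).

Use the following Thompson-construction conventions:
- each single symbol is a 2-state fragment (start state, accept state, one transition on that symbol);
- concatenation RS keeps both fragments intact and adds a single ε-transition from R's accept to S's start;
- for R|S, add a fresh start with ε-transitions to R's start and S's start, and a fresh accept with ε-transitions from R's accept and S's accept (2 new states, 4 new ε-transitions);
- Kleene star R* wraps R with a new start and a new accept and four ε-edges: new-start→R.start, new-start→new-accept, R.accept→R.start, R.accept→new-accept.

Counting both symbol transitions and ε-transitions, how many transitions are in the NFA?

Recursing over subexpressions:
Each of the 4 symbol leaves contributes 1 transition (1 symbol, 0 ε).
  r·r : 3 transitions (2 symbol, 1 ε)
  (r·r)* : 7 transitions (2 symbol, 5 ε)
  (r·r)*·r : 9 transitions (3 symbol, 6 ε)
  (r·r)*·r ∪ p : 14 transitions (4 symbol, 10 ε)

14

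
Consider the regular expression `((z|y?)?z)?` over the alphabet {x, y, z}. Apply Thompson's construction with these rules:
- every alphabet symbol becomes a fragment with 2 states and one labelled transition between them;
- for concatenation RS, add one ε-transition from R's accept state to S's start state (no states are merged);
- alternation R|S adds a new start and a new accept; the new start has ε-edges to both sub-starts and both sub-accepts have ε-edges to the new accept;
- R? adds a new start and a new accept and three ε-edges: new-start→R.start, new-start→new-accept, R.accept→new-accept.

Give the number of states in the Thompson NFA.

By structural recursion:
Each of the 3 symbol leaves contributes a 2-state fragment.
  y? = 4 states
  z|y? = 8 states
  (z|y?)? = 10 states
  (z|y?)?z = 12 states
  ((z|y?)?z)? = 14 states

14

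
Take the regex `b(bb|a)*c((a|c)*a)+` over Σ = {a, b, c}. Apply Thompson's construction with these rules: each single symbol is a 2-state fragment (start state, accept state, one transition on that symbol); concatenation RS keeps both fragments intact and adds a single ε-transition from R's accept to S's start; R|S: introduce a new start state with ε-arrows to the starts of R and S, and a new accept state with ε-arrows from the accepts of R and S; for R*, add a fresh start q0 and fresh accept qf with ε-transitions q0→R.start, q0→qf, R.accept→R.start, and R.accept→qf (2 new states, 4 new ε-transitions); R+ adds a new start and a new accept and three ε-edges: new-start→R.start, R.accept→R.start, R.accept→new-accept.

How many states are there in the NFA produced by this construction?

26

Per subexpression:
Each of the 8 symbol leaves contributes a 2-state fragment.
  bb = 4 states
  bb|a = 8 states
  (bb|a)* = 10 states
  a|c = 6 states
  (a|c)* = 8 states
  (a|c)*a = 10 states
  ((a|c)*a)+ = 12 states
  b(bb|a)*c((a|c)*a)+ = 26 states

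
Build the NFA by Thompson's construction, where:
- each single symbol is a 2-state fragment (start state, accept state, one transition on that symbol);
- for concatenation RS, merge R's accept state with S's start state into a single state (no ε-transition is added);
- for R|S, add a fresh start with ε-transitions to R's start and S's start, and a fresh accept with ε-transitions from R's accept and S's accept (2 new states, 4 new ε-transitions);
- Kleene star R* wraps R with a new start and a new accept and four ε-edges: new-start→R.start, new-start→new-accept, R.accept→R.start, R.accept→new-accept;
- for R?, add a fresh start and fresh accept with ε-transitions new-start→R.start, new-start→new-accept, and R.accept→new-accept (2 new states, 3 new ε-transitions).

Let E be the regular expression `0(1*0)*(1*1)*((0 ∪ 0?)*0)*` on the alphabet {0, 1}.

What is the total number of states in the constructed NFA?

26

Per subexpression:
Each of the 8 symbol leaves contributes a 2-state fragment.
  1* → 4 states
  1*0 → 5 states
  (1*0)* → 7 states
  1* → 4 states
  1*1 → 5 states
  (1*1)* → 7 states
  0? → 4 states
  0 ∪ 0? → 8 states
  (0 ∪ 0?)* → 10 states
  (0 ∪ 0?)*0 → 11 states
  ((0 ∪ 0?)*0)* → 13 states
  0(1*0)*(1*1)*((0 ∪ 0?)*0)* → 26 states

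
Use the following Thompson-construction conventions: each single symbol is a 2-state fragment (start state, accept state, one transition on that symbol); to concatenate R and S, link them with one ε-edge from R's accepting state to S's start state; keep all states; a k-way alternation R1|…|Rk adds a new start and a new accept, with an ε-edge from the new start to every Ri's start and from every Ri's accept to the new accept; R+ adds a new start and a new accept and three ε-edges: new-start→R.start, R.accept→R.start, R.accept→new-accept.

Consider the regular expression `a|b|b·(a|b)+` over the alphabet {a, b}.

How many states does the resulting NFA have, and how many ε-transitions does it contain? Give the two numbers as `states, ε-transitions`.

16, 14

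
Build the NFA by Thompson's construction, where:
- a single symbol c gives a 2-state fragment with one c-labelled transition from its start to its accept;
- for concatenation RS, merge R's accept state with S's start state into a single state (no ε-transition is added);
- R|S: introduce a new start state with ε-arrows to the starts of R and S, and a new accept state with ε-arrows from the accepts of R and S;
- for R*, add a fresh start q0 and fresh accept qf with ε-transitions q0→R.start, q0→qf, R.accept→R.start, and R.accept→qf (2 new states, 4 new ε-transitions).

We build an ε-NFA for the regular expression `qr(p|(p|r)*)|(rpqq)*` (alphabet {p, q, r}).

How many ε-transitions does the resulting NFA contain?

20

Building bottom-up:
Each of the 9 symbol leaves contributes 0 ε-transitions.
  p|r → 4 ε-transitions
  (p|r)* → 8 ε-transitions
  p|(p|r)* → 12 ε-transitions
  qr(p|(p|r)*) → 12 ε-transitions
  rpqq → 0 ε-transitions
  (rpqq)* → 4 ε-transitions
  qr(p|(p|r)*)|(rpqq)* → 20 ε-transitions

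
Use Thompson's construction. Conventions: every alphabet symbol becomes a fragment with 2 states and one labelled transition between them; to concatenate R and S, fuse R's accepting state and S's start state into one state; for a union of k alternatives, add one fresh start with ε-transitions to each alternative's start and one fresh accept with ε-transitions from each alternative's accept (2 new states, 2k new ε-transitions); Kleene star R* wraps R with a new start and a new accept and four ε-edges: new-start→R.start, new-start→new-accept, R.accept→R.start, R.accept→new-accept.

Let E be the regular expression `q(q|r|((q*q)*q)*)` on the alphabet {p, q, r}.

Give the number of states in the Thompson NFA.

By structural recursion:
Each of the 6 symbol leaves contributes a 2-state fragment.
  q* — 4 states
  q*q — 5 states
  (q*q)* — 7 states
  (q*q)*q — 8 states
  ((q*q)*q)* — 10 states
  q|r|((q*q)*q)* — 16 states
  q(q|r|((q*q)*q)*) — 17 states

17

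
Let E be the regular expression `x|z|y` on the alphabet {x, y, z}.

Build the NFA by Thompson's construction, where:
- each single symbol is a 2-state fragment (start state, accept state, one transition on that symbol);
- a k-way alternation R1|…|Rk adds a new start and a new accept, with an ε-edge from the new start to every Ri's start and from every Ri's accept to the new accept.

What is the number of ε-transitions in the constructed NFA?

Recursing over subexpressions:
Each of the 3 symbol leaves contributes 0 ε-transitions.
  x|z|y : 6 ε-transitions

6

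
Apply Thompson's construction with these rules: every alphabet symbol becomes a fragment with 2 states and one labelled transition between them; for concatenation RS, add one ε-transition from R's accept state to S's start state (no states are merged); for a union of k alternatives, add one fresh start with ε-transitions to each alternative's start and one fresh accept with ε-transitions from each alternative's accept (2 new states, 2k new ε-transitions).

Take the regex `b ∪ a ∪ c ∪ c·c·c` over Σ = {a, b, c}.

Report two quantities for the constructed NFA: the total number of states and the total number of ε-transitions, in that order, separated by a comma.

14, 10

Bottom-up over the parse tree:
Each of the 6 symbol leaves contributes 2 states and 0 ε-transitions.
  c·c·c — 6 states, 2 ε-transitions
  b ∪ a ∪ c ∪ c·c·c — 14 states, 10 ε-transitions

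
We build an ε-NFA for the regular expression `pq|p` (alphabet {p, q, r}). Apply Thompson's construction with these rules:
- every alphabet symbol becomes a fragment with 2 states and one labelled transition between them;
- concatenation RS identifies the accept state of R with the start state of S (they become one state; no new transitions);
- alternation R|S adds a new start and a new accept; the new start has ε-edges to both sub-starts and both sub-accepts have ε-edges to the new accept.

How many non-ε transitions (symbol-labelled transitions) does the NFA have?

Per subexpression:
Each of the 3 symbol leaves contributes exactly 1 symbol transition.
  pq → 2 symbol transitions
  pq|p → 3 symbol transitions

3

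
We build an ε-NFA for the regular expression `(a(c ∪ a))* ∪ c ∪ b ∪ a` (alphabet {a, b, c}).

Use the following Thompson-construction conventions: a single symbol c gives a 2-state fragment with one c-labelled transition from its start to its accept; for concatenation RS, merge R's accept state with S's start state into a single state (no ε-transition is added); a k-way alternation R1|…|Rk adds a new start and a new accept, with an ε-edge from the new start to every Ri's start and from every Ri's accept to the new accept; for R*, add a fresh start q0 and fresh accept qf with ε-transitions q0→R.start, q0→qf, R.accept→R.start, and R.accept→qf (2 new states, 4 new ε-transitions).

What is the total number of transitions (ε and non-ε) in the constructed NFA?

Per subexpression:
Each of the 6 symbol leaves contributes 1 transition (1 symbol, 0 ε).
  c ∪ a = 6 transitions (2 symbol, 4 ε)
  a(c ∪ a) = 7 transitions (3 symbol, 4 ε)
  (a(c ∪ a))* = 11 transitions (3 symbol, 8 ε)
  (a(c ∪ a))* ∪ c ∪ b ∪ a = 22 transitions (6 symbol, 16 ε)

22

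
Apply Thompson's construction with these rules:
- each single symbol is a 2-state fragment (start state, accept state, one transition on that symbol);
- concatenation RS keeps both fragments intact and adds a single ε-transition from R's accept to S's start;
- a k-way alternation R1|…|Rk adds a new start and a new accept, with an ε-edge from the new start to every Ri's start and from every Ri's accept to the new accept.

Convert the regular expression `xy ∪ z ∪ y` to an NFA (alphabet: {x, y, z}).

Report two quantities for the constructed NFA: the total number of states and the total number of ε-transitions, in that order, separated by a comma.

Recursing over subexpressions:
Each of the 4 symbol leaves contributes 2 states and 0 ε-transitions.
  xy = 4 states, 1 ε-transition
  xy ∪ z ∪ y = 10 states, 7 ε-transitions

10, 7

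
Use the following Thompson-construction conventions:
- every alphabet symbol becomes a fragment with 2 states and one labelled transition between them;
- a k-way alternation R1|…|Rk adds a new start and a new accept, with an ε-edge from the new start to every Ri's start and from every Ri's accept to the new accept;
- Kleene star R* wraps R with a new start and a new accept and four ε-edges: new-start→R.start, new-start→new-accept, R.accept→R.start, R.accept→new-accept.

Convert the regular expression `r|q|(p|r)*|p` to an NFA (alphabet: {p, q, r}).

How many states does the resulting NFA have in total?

16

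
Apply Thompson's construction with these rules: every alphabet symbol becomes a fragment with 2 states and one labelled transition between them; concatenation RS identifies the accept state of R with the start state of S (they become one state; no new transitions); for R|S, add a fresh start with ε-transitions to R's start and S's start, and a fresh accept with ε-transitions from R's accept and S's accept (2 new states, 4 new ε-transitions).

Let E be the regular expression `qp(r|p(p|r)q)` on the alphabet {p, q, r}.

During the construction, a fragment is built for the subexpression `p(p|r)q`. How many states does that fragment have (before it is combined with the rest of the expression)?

8

Fragment for `p(p|r)q`:
Each of the 4 symbol leaves contributes a 2-state fragment.
  p|r = 6 states
  p(p|r)q = 8 states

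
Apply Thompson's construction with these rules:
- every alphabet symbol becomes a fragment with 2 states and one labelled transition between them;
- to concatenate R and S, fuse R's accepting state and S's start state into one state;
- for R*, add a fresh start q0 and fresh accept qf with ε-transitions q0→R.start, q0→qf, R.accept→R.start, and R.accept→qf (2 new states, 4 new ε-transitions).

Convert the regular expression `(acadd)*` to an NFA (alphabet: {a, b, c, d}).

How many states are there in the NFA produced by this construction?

8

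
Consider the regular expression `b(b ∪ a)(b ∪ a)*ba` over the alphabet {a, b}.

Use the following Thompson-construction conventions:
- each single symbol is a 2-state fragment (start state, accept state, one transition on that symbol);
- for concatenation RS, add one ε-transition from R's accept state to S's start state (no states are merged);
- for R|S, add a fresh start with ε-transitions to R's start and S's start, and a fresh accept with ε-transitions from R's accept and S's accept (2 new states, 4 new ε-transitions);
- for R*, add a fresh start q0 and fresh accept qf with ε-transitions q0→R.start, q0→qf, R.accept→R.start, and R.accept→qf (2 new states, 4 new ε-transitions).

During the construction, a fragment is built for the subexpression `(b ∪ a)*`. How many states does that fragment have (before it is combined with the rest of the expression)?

Fragment for `(b ∪ a)*`:
Each of the 2 symbol leaves contributes a 2-state fragment.
  b ∪ a — 6 states
  (b ∪ a)* — 8 states

8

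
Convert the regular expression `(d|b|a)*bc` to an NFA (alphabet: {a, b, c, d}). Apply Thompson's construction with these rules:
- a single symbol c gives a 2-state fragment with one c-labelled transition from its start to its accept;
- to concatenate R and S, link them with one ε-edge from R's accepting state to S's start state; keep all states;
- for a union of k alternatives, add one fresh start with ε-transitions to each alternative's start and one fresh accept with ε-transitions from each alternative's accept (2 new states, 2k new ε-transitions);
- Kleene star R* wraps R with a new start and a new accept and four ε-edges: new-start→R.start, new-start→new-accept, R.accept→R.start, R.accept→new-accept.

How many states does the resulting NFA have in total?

Bottom-up over the parse tree:
Each of the 5 symbol leaves contributes a 2-state fragment.
  d|b|a → 8 states
  (d|b|a)* → 10 states
  (d|b|a)*bc → 14 states

14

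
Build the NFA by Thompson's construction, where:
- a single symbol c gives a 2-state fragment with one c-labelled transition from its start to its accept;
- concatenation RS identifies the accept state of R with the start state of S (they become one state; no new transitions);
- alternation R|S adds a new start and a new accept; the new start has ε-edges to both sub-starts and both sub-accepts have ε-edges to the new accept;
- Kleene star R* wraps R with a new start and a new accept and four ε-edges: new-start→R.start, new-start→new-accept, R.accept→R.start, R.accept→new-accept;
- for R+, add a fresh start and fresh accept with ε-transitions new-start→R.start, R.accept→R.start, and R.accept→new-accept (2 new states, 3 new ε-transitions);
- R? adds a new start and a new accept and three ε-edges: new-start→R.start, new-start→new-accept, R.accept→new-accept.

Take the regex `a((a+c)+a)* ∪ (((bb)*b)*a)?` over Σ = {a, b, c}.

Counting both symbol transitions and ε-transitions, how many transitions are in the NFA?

Bottom-up over the parse tree:
Each of the 8 symbol leaves contributes 1 transition (1 symbol, 0 ε).
  a+ — 4 transitions (1 symbol, 3 ε)
  a+c — 5 transitions (2 symbol, 3 ε)
  (a+c)+ — 8 transitions (2 symbol, 6 ε)
  (a+c)+a — 9 transitions (3 symbol, 6 ε)
  ((a+c)+a)* — 13 transitions (3 symbol, 10 ε)
  a((a+c)+a)* — 14 transitions (4 symbol, 10 ε)
  bb — 2 transitions (2 symbol, 0 ε)
  (bb)* — 6 transitions (2 symbol, 4 ε)
  (bb)*b — 7 transitions (3 symbol, 4 ε)
  ((bb)*b)* — 11 transitions (3 symbol, 8 ε)
  ((bb)*b)*a — 12 transitions (4 symbol, 8 ε)
  (((bb)*b)*a)? — 15 transitions (4 symbol, 11 ε)
  a((a+c)+a)* ∪ (((bb)*b)*a)? — 33 transitions (8 symbol, 25 ε)

33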